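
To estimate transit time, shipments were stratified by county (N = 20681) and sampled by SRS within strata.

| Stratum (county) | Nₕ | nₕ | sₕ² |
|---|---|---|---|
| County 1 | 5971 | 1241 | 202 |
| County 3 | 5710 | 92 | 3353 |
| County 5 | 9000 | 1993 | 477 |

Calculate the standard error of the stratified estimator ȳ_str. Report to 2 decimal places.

1.67

Var(ȳ_str) = Σₕ Wₕ²(1 − fₕ)sₕ²/nₕ with Wₕ = Nₕ/N, N = 20681.
County 1: Wₕ = 0.28871911; term = 0.28871911²·(1 − 0.20783788)·202/1241 = 0.010748423.
County 3: Wₕ = 0.27609883; term = 0.27609883²·(1 − 0.01611208)·3353/92 = 2.7335089.
County 5: Wₕ = 0.43518205; term = 0.43518205²·(1 − 0.22144444)·477/1993 = 0.035289267.
Sum = 2.7795466.
SE = √(2.7795466) = 1.67.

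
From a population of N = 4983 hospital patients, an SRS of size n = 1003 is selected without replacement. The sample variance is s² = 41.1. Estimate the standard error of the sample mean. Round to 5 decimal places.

Under SRS without replacement, Var(ȳ) = (1 − f)·s²/n with f = n/N = 1003/4983 = 0.20128437.
Var(ȳ) = (1 − 0.20128437)·41.1/1003 = 0.79871563·0.040977069 = 0.032729025.
SE(ȳ) = √(0.032729025) = 0.18091.

0.18091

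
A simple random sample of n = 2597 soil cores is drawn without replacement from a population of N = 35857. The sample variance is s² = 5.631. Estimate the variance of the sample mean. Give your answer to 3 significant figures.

Under SRS without replacement, Var(ȳ) = (1 − f)·s²/n with f = n/N = 2597/35857 = 0.07242658.
Var(ȳ) = (1 − 0.07242658)·5.631/2597 = 0.92757342·0.0021682711 = 0.0020112306.

0.00201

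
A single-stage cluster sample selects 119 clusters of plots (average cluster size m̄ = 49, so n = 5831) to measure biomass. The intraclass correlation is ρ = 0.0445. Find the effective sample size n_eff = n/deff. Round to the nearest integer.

deff = 1 + (49 − 1)·0.0445 = 1 + 2.136 = 3.136.
n_eff = 5831 / 3.136 = 1859.

1859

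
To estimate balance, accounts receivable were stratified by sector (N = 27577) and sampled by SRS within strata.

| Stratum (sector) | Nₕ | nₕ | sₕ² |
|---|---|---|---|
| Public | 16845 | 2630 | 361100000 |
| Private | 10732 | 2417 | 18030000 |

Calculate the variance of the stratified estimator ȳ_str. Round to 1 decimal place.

Var(ȳ_str) = Σₕ Wₕ²(1 − fₕ)sₕ²/nₕ with Wₕ = Nₕ/N, N = 27577.
Public: Wₕ = 0.61083512; term = 0.61083512²·(1 − 0.15612942)·361100000/2630 = 43231.03.
Private: Wₕ = 0.38916488; term = 0.38916488²·(1 − 0.22521431)·18030000/2417 = 875.32223.
Sum = 44106.352.

44106.4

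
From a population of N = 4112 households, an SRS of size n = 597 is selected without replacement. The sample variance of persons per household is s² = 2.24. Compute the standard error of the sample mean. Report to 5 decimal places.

0.05663

Under SRS without replacement, Var(ȳ) = (1 − f)·s²/n with f = n/N = 597/4112 = 0.14518482.
Var(ȳ) = (1 − 0.14518482)·2.24/597 = 0.85481518·0.0037520938 = 0.0032073467.
SE(ȳ) = √(0.0032073467) = 0.05663.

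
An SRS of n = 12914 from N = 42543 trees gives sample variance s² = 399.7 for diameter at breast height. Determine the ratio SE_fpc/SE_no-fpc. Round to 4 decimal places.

0.8345

f = n/N = 12914/42543 = 0.30355170.
SE_no-fpc = √(s²/n) = 0.1759287; SE_fpc = √((1−f)s²/n) = 0.14681862.
Ratio = √(1−f) = 0.83453478.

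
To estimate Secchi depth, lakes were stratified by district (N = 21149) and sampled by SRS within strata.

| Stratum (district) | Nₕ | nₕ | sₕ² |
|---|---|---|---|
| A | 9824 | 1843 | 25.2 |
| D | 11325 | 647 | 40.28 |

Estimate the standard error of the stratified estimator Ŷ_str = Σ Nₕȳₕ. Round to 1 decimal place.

Var(Ŷ_str) = Σₕ Nₕ²(1 − fₕ)sₕ²/nₕ.
A: 9824²·(1 − 1843/9824)·25.2/1843 = 1.0720644 × 10^6.
D: 11325²·(1 − 647/11325)·40.28/647 = 7.5285841 × 10^6.
Sum = 8.6006485 × 10^6.
SE = √(8.6006485 × 10^6) = 2932.7.

2932.7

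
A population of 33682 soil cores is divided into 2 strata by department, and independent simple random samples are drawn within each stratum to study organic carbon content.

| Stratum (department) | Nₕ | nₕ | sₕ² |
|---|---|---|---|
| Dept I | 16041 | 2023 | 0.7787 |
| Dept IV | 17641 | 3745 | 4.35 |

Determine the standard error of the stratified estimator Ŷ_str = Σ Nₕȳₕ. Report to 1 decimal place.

Var(Ŷ_str) = Σₕ Nₕ²(1 − fₕ)sₕ²/nₕ.
Dept I: 16041²·(1 − 2023/16041)·0.7787/2023 = 86554.925.
Dept IV: 17641²·(1 − 3745/17641)·4.35/3745 = 284741.28.
Sum = 371296.21.
SE = √(371296.21) = 609.3.

609.3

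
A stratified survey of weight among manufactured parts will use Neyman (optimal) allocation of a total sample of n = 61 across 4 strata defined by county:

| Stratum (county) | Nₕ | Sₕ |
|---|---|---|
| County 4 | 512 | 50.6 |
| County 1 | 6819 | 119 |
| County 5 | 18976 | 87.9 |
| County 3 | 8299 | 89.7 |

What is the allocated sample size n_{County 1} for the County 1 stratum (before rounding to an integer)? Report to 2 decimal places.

Neyman allocation: nₕ = n·NₕSₕ / Σⱼ NⱼSⱼ.
Σ NⱼSⱼ = 512·50.6 + 6819·119 + 18976·87.9 + 8299·89.7 = 3.2497789 × 10^6.
n_{County 1} = 61·6819·119 / (3.2497789 × 10^6) = 15.23.

15.23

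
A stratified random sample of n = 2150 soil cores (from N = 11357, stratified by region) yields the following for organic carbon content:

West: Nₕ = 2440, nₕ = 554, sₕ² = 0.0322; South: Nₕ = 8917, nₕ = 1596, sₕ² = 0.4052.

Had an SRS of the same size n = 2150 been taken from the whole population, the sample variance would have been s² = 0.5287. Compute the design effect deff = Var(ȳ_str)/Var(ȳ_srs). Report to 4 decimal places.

Var(ȳ_str) = Σ Wₕ²(1−fₕ)sₕ²/nₕ with Wₕ = Nₕ/11357:
  West: (2440/11357)²·(1−554/2440)·0.0322/554 = 2.0737212 × 10^-6
  South: (8917/11357)²·(1−1596/8917)·0.4052/1596 = 1.2849862 × 10^-4
  → Var(ȳ_str) = 1.3057234 × 10^-4.
Var(ȳ_srs) = (1 − 2150/11357)·0.5287/2150 = 1.9935419 × 10^-4.
deff = (1.3057234 × 10^-4) / (1.9935419 × 10^-4) = 0.6550.

0.6550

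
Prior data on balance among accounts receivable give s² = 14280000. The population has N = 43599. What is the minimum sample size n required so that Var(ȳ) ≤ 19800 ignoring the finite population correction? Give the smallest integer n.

Without fpc, n₀ = s²/D = 14280000/19800 = 721.2121.
Rounding up, n = 722.

722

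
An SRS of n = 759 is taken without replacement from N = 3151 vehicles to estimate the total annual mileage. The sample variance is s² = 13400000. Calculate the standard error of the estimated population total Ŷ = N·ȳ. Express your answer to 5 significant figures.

Var(Ŷ) = N²·Var(ȳ) = N²·(1 − n/N)·s²/n.
f = 759/3151 = 0.24087591; Var(ȳ) = 0.75912409·13400000/759 = 13402.191.
Var(Ŷ) = 3151² · 13402.191 = 1.3306769 × 10^11.
SE(Ŷ) = √(1.3306769 × 10^11) = 364780.

364780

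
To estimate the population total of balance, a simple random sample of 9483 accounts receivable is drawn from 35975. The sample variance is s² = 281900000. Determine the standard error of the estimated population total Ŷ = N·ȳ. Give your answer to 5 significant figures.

Var(Ŷ) = N²·Var(ȳ) = N²·(1 − n/N)·s²/n.
f = 9483/35975 = 0.26359972; Var(ȳ) = 0.73640028·281900000/9483 = 21890.882.
Var(Ŷ) = 35975² · 21890.882 = 2.8331193 × 10^13.
SE(Ŷ) = √(2.8331193 × 10^13) = 5.3227 × 10^6.

5.3227 × 10^6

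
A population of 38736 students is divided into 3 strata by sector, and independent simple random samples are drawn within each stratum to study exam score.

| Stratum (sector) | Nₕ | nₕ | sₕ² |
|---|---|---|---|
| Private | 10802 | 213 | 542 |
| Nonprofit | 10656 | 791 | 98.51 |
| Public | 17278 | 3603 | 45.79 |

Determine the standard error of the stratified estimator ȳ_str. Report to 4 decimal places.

Var(ȳ_str) = Σₕ Wₕ²(1 − fₕ)sₕ²/nₕ with Wₕ = Nₕ/N, N = 38736.
Private: Wₕ = 0.27886204; term = 0.27886204²·(1 − 0.01971857)·542/213 = 0.19397656.
Nonprofit: Wₕ = 0.27509294; term = 0.27509294²·(1 − 0.07423048)·98.51/791 = 0.0087250032.
Public: Wₕ = 0.44604502; term = 0.44604502²·(1 − 0.20853108)·45.79/3603 = 0.0020012329.
Sum = 0.2047028.
SE = √(0.2047028) = 0.4524.

0.4524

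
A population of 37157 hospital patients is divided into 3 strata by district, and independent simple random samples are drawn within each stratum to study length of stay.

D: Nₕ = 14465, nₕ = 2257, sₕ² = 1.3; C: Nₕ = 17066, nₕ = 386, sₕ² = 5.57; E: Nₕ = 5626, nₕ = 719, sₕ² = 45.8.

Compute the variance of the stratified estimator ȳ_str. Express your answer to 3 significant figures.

0.00432

Var(ȳ_str) = Σₕ Wₕ²(1 − fₕ)sₕ²/nₕ with Wₕ = Nₕ/N, N = 37157.
D: Wₕ = 0.38929408; term = 0.38929408²·(1 − 0.15603180)·1.3/2257 = 7.3670474 × 10^-5.
C: Wₕ = 0.45929435; term = 0.45929435²·(1 − 0.02261807)·5.57/386 = 0.0029751879.
E: Wₕ = 0.15141158; term = 0.15141158²·(1 − 0.12779950)·45.8/719 = 0.0012737116.
Sum = 0.00432257.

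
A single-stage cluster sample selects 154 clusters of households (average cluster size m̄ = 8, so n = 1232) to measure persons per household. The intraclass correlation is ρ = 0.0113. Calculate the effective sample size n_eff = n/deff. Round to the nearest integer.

1142

deff = 1 + (8 − 1)·0.0113 = 1 + 0.0791 = 1.0791.
n_eff = 1232 / 1.0791 = 1142.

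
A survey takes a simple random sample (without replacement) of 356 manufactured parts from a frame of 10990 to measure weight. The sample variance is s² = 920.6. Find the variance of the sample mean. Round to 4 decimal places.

Under SRS without replacement, Var(ȳ) = (1 − f)·s²/n with f = n/N = 356/10990 = 0.03239308.
Var(ȳ) = (1 − 0.03239308)·920.6/356 = 0.96760692·2.5859551 = 2.502188.

2.5022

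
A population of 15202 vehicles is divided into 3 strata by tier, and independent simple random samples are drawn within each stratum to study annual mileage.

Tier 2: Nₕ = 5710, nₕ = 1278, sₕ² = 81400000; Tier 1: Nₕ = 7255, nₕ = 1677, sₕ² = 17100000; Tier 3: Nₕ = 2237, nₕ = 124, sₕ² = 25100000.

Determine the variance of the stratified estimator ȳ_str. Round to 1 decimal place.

Var(ȳ_str) = Σₕ Wₕ²(1 − fₕ)sₕ²/nₕ with Wₕ = Nₕ/N, N = 15202.
Tier 2: Wₕ = 0.37560847; term = 0.37560847²·(1 − 0.22381786)·81400000/1278 = 6974.7389.
Tier 1: Wₕ = 0.47723984; term = 0.47723984²·(1 − 0.23115093)·17100000/1677 = 1785.5726.
Tier 3: Wₕ = 0.14715169; term = 0.14715169²·(1 − 0.05543138)·25100000/124 = 4140.1499.
Sum = 12900.461.

12900.5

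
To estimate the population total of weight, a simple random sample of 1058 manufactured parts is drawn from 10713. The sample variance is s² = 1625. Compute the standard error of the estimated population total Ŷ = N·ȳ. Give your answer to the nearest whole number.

Var(Ŷ) = N²·Var(ȳ) = N²·(1 − n/N)·s²/n.
f = 1058/10713 = 0.09875852; Var(ȳ) = 0.90124148·1625/1058 = 1.384232.
Var(Ŷ) = 10713² · 1.384232 = 1.5886605 × 10^8.
SE(Ŷ) = √(1.5886605 × 10^8) = 12604.

12604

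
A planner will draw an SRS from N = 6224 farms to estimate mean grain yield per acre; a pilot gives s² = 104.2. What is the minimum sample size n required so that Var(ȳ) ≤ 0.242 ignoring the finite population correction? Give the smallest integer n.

431

Without fpc, n₀ = s²/D = 104.2/0.242 = 430.5785.
Rounding up, n = 431.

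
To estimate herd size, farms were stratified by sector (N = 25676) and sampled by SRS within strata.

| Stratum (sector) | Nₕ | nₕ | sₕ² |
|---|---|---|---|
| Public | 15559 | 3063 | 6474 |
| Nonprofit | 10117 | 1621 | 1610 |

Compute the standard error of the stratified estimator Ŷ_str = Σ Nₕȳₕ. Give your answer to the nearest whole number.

Var(Ŷ_str) = Σₕ Nₕ²(1 − fₕ)sₕ²/nₕ.
Public: 15559²·(1 − 3063/15559)·6474/3063 = 4.1093998 × 10^8.
Nonprofit: 10117²·(1 − 1621/10117)·1610/1621 = 8.5370754 × 10^7.
Sum = 4.9631073 × 10^8.
SE = √(4.9631073 × 10^8) = 22278.

22278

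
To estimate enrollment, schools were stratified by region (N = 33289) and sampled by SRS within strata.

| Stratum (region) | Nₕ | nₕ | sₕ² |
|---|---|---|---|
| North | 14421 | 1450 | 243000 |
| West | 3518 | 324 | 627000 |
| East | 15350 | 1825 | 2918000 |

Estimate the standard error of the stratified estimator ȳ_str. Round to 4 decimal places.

18.6402

Var(ȳ_str) = Σₕ Wₕ²(1 − fₕ)sₕ²/nₕ with Wₕ = Nₕ/N, N = 33289.
North: Wₕ = 0.43320616; term = 0.43320616²·(1 − 0.10054781)·243000/1450 = 28.288219.
West: Wₕ = 0.10568056; term = 0.10568056²·(1 − 0.09209778)·627000/324 = 19.622384.
East: Wₕ = 0.46111328; term = 0.46111328²·(1 − 0.11889251)·2918000/1825 = 299.5481.
Sum = 347.4587.
SE = √(347.4587) = 18.6402.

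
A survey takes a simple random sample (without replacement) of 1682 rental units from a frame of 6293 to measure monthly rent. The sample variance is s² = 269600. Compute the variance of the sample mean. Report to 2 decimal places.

117.44

Under SRS without replacement, Var(ȳ) = (1 − f)·s²/n with f = n/N = 1682/6293 = 0.26728111.
Var(ȳ) = (1 − 0.26728111)·269600/1682 = 0.73271889·160.28537 = 117.44412.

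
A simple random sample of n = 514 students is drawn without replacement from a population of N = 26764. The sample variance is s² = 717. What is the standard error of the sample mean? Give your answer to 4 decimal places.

1.1697

Under SRS without replacement, Var(ȳ) = (1 − f)·s²/n with f = n/N = 514/26764 = 0.01920490.
Var(ȳ) = (1 − 0.01920490)·717/514 = 0.98079510·1.3949416 = 1.3681519.
SE(ȳ) = √(1.3681519) = 1.1697.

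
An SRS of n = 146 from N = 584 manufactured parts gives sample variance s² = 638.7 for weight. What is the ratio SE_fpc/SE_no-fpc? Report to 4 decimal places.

0.8660

f = n/N = 146/584 = 0.25000000.
SE_no-fpc = √(s²/n) = 2.0915682; SE_fpc = √((1−f)s²/n) = 1.8113512.
Ratio = √(1−f) = 0.86602540.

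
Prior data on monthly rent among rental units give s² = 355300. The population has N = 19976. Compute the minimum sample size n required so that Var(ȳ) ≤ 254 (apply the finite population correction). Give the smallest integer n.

Without fpc, n₀ = s²/D = 355300/254 = 1398.8189.
With fpc, (1 − n/N)·s²/n ≤ D requires n ≥ n₀/(1 + n₀/N) = 1398.8189/(1 + 1398.8189/19976) = 1307.2769.
Rounding up, n = 1308.

1308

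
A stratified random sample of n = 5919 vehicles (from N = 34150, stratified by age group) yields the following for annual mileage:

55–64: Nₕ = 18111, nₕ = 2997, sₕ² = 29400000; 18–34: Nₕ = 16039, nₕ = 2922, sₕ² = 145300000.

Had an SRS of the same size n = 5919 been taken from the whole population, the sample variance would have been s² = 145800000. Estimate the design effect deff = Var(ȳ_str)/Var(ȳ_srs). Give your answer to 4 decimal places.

0.5536

Var(ȳ_str) = Σ Wₕ²(1−fₕ)sₕ²/nₕ with Wₕ = Nₕ/34150:
  55–64: (18111/34150)²·(1−2997/18111)·29400000/2997 = 2302.5073
  18–34: (16039/34150)²·(1−2922/16039)·145300000/2922 = 8970.4823
  → Var(ȳ_str) = 11272.99.
Var(ȳ_srs) = (1 − 5919/34150)·145800000/5919 = 20363.14.
deff = 11272.99 / 20363.14 = 0.5536.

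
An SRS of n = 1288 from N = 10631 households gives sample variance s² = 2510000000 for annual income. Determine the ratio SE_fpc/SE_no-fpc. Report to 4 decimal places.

0.9375

f = n/N = 1288/10631 = 0.12115511.
SE_no-fpc = √(s²/n) = 1395.9791; SE_fpc = √((1−f)s²/n) = 1308.6848.
Ratio = √(1−f) = 0.93746727.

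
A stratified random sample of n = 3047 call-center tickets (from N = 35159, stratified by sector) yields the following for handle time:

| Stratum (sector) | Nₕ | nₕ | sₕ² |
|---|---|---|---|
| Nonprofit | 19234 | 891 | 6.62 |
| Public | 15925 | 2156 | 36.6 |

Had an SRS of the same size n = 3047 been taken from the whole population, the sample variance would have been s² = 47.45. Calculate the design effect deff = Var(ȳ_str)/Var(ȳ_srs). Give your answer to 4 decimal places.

0.3608

Var(ȳ_str) = Σ Wₕ²(1−fₕ)sₕ²/nₕ with Wₕ = Nₕ/35159:
  Nonprofit: (19234/35159)²·(1−891/19234)·6.62/891 = 0.0021205437
  Public: (15925/35159)²·(1−2156/15925)·36.6/2156 = 0.0030112107
  → Var(ȳ_str) = 0.0051317544.
Var(ȳ_srs) = (1 − 3047/35159)·47.45/3047 = 0.014223111.
deff = 0.0051317544 / 0.014223111 = 0.3608.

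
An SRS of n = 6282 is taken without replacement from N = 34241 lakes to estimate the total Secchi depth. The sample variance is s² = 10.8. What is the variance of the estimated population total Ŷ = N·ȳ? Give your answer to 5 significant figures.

1.6459 × 10^6

Var(Ŷ) = N²·Var(ȳ) = N²·(1 − n/N)·s²/n.
f = 6282/34241 = 0.18346427; Var(ȳ) = 0.81653573·10.8/6282 = 0.0014037864.
Var(Ŷ) = 34241² · 0.0014037864 = 1.6458639 × 10^6.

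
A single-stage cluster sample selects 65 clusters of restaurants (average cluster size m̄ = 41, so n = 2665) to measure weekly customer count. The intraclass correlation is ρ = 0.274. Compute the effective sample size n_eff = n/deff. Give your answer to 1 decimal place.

222.8

deff = 1 + (41 − 1)·0.274 = 1 + 10.96 = 11.96.
n_eff = 2665 / 11.96 = 222.8.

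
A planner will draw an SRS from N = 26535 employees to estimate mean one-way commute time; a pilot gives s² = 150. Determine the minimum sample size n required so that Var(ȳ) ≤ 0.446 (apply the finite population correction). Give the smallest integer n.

Without fpc, n₀ = s²/D = 150/0.446 = 336.3229.
With fpc, (1 − n/N)·s²/n ≤ D requires n ≥ n₀/(1 + n₀/N) = 336.3229/(1 + 336.3229/26535) = 332.1135.
Rounding up, n = 333.

333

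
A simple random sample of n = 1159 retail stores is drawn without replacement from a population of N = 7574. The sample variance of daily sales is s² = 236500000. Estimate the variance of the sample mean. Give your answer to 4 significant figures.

172800

Under SRS without replacement, Var(ȳ) = (1 − f)·s²/n with f = n/N = 1159/7574 = 0.15302350.
Var(ȳ) = (1 − 0.15302350)·236500000/1159 = 0.84697650·204055.22 = 172829.98.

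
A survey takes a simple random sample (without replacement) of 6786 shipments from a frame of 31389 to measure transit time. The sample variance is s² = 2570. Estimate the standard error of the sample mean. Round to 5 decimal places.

Under SRS without replacement, Var(ȳ) = (1 − f)·s²/n with f = n/N = 6786/31389 = 0.21619039.
Var(ȳ) = (1 − 0.21619039)·2570/6786 = 0.78380961·0.3787209 = 0.29684508.
SE(ȳ) = √(0.29684508) = 0.54483.

0.54483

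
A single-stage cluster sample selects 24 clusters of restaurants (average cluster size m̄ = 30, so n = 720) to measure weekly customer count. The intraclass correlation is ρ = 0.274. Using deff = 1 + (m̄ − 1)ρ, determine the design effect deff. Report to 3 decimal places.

deff = 1 + (30 − 1)·0.274 = 1 + 7.946 = 8.946.

8.946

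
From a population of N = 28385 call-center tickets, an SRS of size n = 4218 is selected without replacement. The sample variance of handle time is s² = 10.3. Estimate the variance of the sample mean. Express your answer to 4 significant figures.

Under SRS without replacement, Var(ȳ) = (1 − f)·s²/n with f = n/N = 4218/28385 = 0.14859961.
Var(ȳ) = (1 − 0.14859961)·10.3/4218 = 0.85140039·0.0024419156 = 0.0020790479.

0.002079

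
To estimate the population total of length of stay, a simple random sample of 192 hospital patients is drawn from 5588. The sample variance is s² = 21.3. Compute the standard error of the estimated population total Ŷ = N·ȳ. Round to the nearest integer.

1829

Var(Ŷ) = N²·Var(ȳ) = N²·(1 − n/N)·s²/n.
f = 192/5588 = 0.03435934; Var(ȳ) = 0.96564066·21.3/192 = 0.10712576.
Var(Ŷ) = 5588² · 0.10712576 = 3.3450816 × 10^6.
SE(Ŷ) = √(3.3450816 × 10^6) = 1829.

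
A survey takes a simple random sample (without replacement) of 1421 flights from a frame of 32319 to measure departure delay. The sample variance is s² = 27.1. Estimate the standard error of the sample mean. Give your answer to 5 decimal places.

0.13503

Under SRS without replacement, Var(ȳ) = (1 − f)·s²/n with f = n/N = 1421/32319 = 0.04396794.
Var(ȳ) = (1 − 0.04396794)·27.1/1421 = 0.95603206·0.019071077 = 0.018232561.
SE(ȳ) = √(0.018232561) = 0.13503.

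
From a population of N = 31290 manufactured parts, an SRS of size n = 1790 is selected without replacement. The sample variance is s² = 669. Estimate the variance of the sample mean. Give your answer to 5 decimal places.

0.35236

Under SRS without replacement, Var(ȳ) = (1 − f)·s²/n with f = n/N = 1790/31290 = 0.05720678.
Var(ȳ) = (1 − 0.05720678)·669/1790 = 0.94279322·0.37374302 = 0.35236238.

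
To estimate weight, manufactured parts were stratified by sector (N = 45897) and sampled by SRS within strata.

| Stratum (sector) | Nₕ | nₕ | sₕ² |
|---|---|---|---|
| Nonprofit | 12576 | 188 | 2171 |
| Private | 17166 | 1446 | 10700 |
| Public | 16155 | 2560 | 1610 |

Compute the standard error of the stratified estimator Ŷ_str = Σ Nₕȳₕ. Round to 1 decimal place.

Var(Ŷ_str) = Σₕ Nₕ²(1 − fₕ)sₕ²/nₕ.
Nonprofit: 12576²·(1 − 188/12576)·2171/188 = 1.7990602 × 10^9.
Private: 17166²·(1 − 1446/17166)·10700/1446 = 1.9968118 × 10^9.
Public: 16155²·(1 − 2560/16155)·1610/2560 = 1.3812493 × 10^8.
Sum = 3.9339969 × 10^9.
SE = √(3.9339969 × 10^9) = 62721.6.

62721.6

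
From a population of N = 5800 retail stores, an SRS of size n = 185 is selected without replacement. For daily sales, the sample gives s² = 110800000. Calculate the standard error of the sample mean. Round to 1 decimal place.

Under SRS without replacement, Var(ȳ) = (1 − f)·s²/n with f = n/N = 185/5800 = 0.03189655.
Var(ȳ) = (1 − 0.03189655)·110800000/185 = 0.96810345·598918.92 = 579815.47.
SE(ȳ) = √(579815.47) = 761.5.

761.5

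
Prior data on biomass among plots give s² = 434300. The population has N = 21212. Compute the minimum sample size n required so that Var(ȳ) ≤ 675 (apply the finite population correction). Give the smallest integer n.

625

Without fpc, n₀ = s²/D = 434300/675 = 643.4074.
With fpc, (1 − n/N)·s²/n ≤ D requires n ≥ n₀/(1 + n₀/N) = 643.4074/(1 + 643.4074/21212) = 624.4660.
Rounding up, n = 625.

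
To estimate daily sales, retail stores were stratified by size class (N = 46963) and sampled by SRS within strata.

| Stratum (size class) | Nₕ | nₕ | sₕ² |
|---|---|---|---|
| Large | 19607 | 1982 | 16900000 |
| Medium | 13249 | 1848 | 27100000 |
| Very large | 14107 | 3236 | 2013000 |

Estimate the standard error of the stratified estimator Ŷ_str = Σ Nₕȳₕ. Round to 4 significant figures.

2.293 × 10^6

Var(Ŷ_str) = Σₕ Nₕ²(1 − fₕ)sₕ²/nₕ.
Large: 19607²·(1 − 1982/19607)·16900000/1982 = 2.9466145 × 10^12.
Medium: 13249²·(1 − 1848/13249)·27100000/1848 = 2.2151002 × 10^12.
Very large: 14107²·(1 − 3236/14107)·2013000/3236 = 9.5398034 × 10^10.
Sum = 5.2571127 × 10^12.
SE = √(5.2571127 × 10^12) = 2.293 × 10^6.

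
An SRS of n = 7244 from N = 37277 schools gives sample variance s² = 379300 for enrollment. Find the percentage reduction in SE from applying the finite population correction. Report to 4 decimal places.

f = n/N = 7244/37277 = 0.19432894.
SE_no-fpc = √(s²/n) = 7.2360607; SE_fpc = √((1−f)s²/n) = 6.4950288.
Ratio = √(1−f) = 0.89759181. Reduction = 100·(1 − 0.89759181) = 10.2408%.

10.2408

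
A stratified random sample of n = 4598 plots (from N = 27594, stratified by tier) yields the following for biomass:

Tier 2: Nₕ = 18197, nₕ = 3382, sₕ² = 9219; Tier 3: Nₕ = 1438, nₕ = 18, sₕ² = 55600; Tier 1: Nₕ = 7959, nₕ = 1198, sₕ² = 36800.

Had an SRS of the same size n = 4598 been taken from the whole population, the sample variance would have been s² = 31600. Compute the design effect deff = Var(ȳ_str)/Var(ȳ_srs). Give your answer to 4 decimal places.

1.9939

Var(ȳ_str) = Σ Wₕ²(1−fₕ)sₕ²/nₕ with Wₕ = Nₕ/27594:
  Tier 2: (18197/27594)²·(1−3382/18197)·9219/3382 = 0.96512228
  Tier 3: (1438/27594)²·(1−18/1438)·55600/18 = 8.2836206
  Tier 1: (7959/27594)²·(1−1198/7959)·36800/1198 = 2.1708565
  → Var(ȳ_str) = 11.419599.
Var(ȳ_srs) = (1 − 4598/27594)·31600/4598 = 5.7273768.
deff = 11.419599 / 5.7273768 = 1.9939.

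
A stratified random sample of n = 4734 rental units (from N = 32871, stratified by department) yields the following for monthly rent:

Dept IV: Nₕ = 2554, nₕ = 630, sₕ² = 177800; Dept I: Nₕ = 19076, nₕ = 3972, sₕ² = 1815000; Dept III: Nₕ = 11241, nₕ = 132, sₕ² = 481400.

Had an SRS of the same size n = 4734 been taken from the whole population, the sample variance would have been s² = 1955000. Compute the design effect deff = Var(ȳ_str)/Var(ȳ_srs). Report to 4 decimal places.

1.5407

Var(ȳ_str) = Σ Wₕ²(1−fₕ)sₕ²/nₕ with Wₕ = Nₕ/32871:
  Dept IV: (2554/32871)²·(1−630/2554)·177800/630 = 1.2834866
  Dept I: (19076/32871)²·(1−3972/19076)·1815000/3972 = 121.84869
  Dept III: (11241/32871)²·(1−132/11241)·481400/132 = 421.48899
  → Var(ȳ_str) = 544.62117.
Var(ȳ_srs) = (1 − 4734/32871)·1955000/4734 = 353.49509.
deff = 544.62117 / 353.49509 = 1.5407.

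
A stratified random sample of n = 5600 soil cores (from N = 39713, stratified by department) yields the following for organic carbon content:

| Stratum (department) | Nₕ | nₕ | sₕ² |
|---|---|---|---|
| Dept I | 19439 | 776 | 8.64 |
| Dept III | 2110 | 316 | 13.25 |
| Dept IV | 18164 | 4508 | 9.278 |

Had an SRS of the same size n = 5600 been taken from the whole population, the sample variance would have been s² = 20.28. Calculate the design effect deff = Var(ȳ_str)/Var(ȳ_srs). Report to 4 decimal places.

Var(ȳ_str) = Σ Wₕ²(1−fₕ)sₕ²/nₕ with Wₕ = Nₕ/39713:
  Dept I: (19439/39713)²·(1−776/19439)·8.64/776 = 0.0025611912
  Dept III: (2110/39713)²·(1−316/2110)·13.25/316 = 1.0063946 × 10^-4
  Dept IV: (18164/39713)²·(1−4508/18164)·9.278/4508 = 3.2369804 × 10^-4
  → Var(ȳ_str) = 0.0029855287.
Var(ȳ_srs) = (1 − 5600/39713)·20.28/5600 = 0.0031107646.
deff = 0.0029855287 / 0.0031107646 = 0.9597.

0.9597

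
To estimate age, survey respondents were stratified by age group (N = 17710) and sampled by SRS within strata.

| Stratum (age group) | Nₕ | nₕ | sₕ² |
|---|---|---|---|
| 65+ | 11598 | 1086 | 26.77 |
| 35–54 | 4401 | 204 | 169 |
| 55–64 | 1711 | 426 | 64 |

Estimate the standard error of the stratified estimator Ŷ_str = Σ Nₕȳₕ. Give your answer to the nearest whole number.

Var(Ŷ_str) = Σₕ Nₕ²(1 − fₕ)sₕ²/nₕ.
65+: 11598²·(1 − 1086/11598)·26.77/1086 = 3.0052943 × 10^6.
35–54: 4401²·(1 − 204/4401)·169/204 = 1.5301953 × 10^7.
55–64: 1711²·(1 − 426/1711)·64/426 = 330311.36.
Sum = 1.8637559 × 10^7.
SE = √(1.8637559 × 10^7) = 4317.

4317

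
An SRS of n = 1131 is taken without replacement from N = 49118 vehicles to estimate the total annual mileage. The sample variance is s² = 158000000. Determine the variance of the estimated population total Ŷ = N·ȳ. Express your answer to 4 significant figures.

Var(Ŷ) = N²·Var(ȳ) = N²·(1 − n/N)·s²/n.
f = 1131/49118 = 0.02302618; Var(ȳ) = 0.97697382·158000000/1131 = 136482.64.
Var(Ŷ) = 49118² · 136482.64 = 3.29275 × 10^14.

3.293 × 10^14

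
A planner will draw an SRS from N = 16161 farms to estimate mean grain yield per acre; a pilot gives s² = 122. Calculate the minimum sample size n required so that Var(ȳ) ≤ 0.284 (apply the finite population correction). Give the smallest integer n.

Without fpc, n₀ = s²/D = 122/0.284 = 429.5775.
With fpc, (1 − n/N)·s²/n ≤ D requires n ≥ n₀/(1 + n₀/N) = 429.5775/(1 + 429.5775/16161) = 418.4545.
Rounding up, n = 419.

419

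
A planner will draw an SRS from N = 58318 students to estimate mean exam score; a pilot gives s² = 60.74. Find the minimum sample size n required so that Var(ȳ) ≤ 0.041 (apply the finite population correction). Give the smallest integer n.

Without fpc, n₀ = s²/D = 60.74/0.041 = 1481.4634.
With fpc, (1 − n/N)·s²/n ≤ D requires n ≥ n₀/(1 + n₀/N) = 1481.4634/(1 + 1481.4634/58318) = 1444.7618.
Rounding up, n = 1445.

1445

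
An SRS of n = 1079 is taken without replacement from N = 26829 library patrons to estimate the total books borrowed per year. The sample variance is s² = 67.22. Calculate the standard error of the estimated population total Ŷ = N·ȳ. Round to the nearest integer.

6560

Var(Ŷ) = N²·Var(ȳ) = N²·(1 − n/N)·s²/n.
f = 1079/26829 = 0.04021767; Var(ȳ) = 0.95978233·67.22/1079 = 0.059792927.
Var(Ŷ) = 26829² · 0.059792927 = 4.3038664 × 10^7.
SE(Ŷ) = √(4.3038664 × 10^7) = 6560.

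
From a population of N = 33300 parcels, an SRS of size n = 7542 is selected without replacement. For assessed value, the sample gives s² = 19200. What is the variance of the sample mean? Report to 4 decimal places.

1.9692

Under SRS without replacement, Var(ȳ) = (1 − f)·s²/n with f = n/N = 7542/33300 = 0.22648649.
Var(ȳ) = (1 − 0.22648649)·19200/7542 = 0.77351351·2.5457438 = 1.9691673.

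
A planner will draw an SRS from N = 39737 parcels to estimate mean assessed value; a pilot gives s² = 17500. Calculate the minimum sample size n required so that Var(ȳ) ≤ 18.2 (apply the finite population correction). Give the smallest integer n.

939

Without fpc, n₀ = s²/D = 17500/18.2 = 961.5385.
With fpc, (1 − n/N)·s²/n ≤ D requires n ≥ n₀/(1 + n₀/N) = 961.5385/(1 + 961.5385/39737) = 938.8213.
Rounding up, n = 939.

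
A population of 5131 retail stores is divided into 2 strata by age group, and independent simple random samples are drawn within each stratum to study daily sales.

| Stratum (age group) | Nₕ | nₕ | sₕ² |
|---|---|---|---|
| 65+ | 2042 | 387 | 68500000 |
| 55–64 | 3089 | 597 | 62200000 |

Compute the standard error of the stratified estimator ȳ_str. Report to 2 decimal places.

230.62

Var(ȳ_str) = Σₕ Wₕ²(1 − fₕ)sₕ²/nₕ with Wₕ = Nₕ/N, N = 5131.
65+: Wₕ = 0.39797310; term = 0.39797310²·(1 − 0.18952008)·68500000/387 = 22721.098.
55–64: Wₕ = 0.60202690; term = 0.60202690²·(1 − 0.19326643)·62200000/597 = 30463.372.
Sum = 53184.47.
SE = √(53184.47) = 230.62.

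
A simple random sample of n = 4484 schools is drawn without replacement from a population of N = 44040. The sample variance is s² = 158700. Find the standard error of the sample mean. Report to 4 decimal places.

5.6382

Under SRS without replacement, Var(ȳ) = (1 − f)·s²/n with f = n/N = 4484/44040 = 0.10181653.
Var(ȳ) = (1 − 0.10181653)·158700/4484 = 0.89818347·35.392507 = 31.788964.
SE(ȳ) = √(31.788964) = 5.6382.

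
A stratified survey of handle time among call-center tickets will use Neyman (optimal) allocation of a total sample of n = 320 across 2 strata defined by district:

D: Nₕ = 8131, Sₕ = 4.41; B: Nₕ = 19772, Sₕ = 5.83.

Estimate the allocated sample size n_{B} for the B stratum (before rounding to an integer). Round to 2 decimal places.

244.07

Neyman allocation: nₕ = n·NₕSₕ / Σⱼ NⱼSⱼ.
Σ NⱼSⱼ = 8131·4.41 + 19772·5.83 = 151128.47.
n_{B} = 320·19772·5.83 / 151128.47 = 244.07.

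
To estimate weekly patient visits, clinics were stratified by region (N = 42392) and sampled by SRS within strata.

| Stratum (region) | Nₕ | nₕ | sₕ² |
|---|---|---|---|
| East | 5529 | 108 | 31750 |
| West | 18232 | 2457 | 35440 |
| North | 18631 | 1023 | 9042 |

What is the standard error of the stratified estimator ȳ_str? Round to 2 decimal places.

2.97

Var(ȳ_str) = Σₕ Wₕ²(1 − fₕ)sₕ²/nₕ with Wₕ = Nₕ/N, N = 42392.
East: Wₕ = 0.13042555; term = 0.13042555²·(1 − 0.01953337)·31750/108 = 4.9031836.
West: Wₕ = 0.43008115; term = 0.43008115²·(1 − 0.13476305)·35440/2457 = 2.308471.
North: Wₕ = 0.43949330; term = 0.43949330²·(1 − 0.05490849)·9042/1023 = 1.6134936.
Sum = 8.8251482.
SE = √(8.8251482) = 2.97.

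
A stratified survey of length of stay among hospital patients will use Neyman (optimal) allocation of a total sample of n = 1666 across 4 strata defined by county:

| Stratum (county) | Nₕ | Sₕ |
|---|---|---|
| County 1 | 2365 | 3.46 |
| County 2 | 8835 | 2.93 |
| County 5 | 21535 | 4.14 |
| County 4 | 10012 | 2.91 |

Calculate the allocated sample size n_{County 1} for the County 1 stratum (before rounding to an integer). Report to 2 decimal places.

Neyman allocation: nₕ = n·NₕSₕ / Σⱼ NⱼSⱼ.
Σ NⱼSⱼ = 2365·3.46 + 8835·2.93 + 21535·4.14 + 10012·2.91 = 152359.27.
n_{County 1} = 1666·2365·3.46 / 152359.27 = 89.48.

89.48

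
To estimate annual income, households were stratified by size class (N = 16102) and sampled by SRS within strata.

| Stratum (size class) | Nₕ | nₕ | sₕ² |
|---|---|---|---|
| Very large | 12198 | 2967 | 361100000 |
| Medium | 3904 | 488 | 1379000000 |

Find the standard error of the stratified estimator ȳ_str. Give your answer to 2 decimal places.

Var(ȳ_str) = Σₕ Wₕ²(1 − fₕ)sₕ²/nₕ with Wₕ = Nₕ/N, N = 16102.
Very large: Wₕ = 0.75754565; term = 0.75754565²·(1 − 0.24323660)·361100000/2967 = 52855.195.
Medium: Wₕ = 0.24245435; term = 0.24245435²·(1 − 0.12500000)·1379000000/488 = 145349.14.
Sum = 198204.34.
SE = √(198204.34) = 445.20.

445.20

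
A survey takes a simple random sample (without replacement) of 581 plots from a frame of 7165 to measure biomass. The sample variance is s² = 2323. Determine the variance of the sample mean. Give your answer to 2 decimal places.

3.67

Under SRS without replacement, Var(ȳ) = (1 − f)·s²/n with f = n/N = 581/7165 = 0.08108863.
Var(ȳ) = (1 − 0.08108863)·2323/581 = 0.91891137·3.9982788 = 3.6740639.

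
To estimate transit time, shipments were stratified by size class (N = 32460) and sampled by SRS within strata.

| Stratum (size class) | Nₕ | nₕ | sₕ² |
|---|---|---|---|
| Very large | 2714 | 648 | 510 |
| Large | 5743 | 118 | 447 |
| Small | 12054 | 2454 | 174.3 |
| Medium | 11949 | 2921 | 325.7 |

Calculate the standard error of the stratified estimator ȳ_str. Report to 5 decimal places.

0.37356

Var(ȳ_str) = Σₕ Wₕ²(1 − fₕ)sₕ²/nₕ with Wₕ = Nₕ/N, N = 32460.
Very large: Wₕ = 0.08361060; term = 0.08361060²·(1 − 0.23876197)·510/648 = 0.004188305.
Large: Wₕ = 0.17692545; term = 0.17692545²·(1 − 0.02054675)·447/118 = 0.11614214.
Small: Wₕ = 0.37134935; term = 0.37134935²·(1 − 0.20358387)·174.3/2454 = 0.0078006038.
Medium: Wₕ = 0.36811460; term = 0.36811460²·(1 − 0.24445560)·325.7/2921 = 0.011415956.
Sum = 0.139547.
SE = √(0.139547) = 0.37356.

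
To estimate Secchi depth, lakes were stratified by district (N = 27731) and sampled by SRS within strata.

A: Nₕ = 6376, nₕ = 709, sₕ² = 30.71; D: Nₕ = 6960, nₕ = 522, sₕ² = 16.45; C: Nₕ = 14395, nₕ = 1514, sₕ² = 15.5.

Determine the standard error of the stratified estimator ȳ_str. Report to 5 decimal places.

Var(ȳ_str) = Σₕ Wₕ²(1 − fₕ)sₕ²/nₕ with Wₕ = Nₕ/N, N = 27731.
A: Wₕ = 0.22992319; term = 0.22992319²·(1 − 0.11119824)·30.71/709 = 0.0020351857.
D: Wₕ = 0.25098265; term = 0.25098265²·(1 − 0.07500000)·16.45/522 = 0.0018362193.
C: Wₕ = 0.51909415; term = 0.51909415²·(1 − 0.10517541)·15.5/1514 = 0.0024685164.
Sum = 0.0063399214.
SE = √(0.0063399214) = 0.07962.

0.07962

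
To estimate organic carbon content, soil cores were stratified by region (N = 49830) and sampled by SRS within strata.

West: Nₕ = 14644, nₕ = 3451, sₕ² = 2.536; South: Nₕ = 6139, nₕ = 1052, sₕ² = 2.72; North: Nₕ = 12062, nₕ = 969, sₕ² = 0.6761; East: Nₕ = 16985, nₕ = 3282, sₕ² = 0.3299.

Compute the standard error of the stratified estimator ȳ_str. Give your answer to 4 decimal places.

Var(ȳ_str) = Σₕ Wₕ²(1 − fₕ)sₕ²/nₕ with Wₕ = Nₕ/N, N = 49830.
West: Wₕ = 0.29387919; term = 0.29387919²·(1 − 0.23565966)·2.536/3451 = 4.8509717 × 10^-5.
South: Wₕ = 0.12319888; term = 0.12319888²·(1 − 0.17136341)·2.72/1052 = 3.2518519 × 10^-5.
North: Wₕ = 0.24206301; term = 0.24206301²·(1 − 0.08033494)·0.6761/969 = 3.7598777 × 10^-5.
East: Wₕ = 0.34085892; term = 0.34085892²·(1 − 0.19322932)·0.3299/3282 = 9.4220016 × 10^-6.
Sum = 1.2804901 × 10^-4.
SE = √(1.2804901 × 10^-4) = 0.0113.

0.0113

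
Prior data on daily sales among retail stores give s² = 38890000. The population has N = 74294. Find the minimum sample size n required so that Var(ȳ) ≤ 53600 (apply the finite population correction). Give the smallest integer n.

719

Without fpc, n₀ = s²/D = 38890000/53600 = 725.5597.
With fpc, (1 − n/N)·s²/n ≤ D requires n ≥ n₀/(1 + n₀/N) = 725.5597/(1 + 725.5597/74294) = 718.5424.
Rounding up, n = 719.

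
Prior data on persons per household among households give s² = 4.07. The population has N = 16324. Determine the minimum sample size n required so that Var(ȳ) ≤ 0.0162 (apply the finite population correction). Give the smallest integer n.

Without fpc, n₀ = s²/D = 4.07/0.0162 = 251.2346.
With fpc, (1 − n/N)·s²/n ≤ D requires n ≥ n₀/(1 + n₀/N) = 251.2346/(1 + 251.2346/16324) = 247.4266.
Rounding up, n = 248.

248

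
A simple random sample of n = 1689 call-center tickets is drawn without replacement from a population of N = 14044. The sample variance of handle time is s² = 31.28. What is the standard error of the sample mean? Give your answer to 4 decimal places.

Under SRS without replacement, Var(ȳ) = (1 − f)·s²/n with f = n/N = 1689/14044 = 0.12026488.
Var(ȳ) = (1 − 0.12026488)·31.28/1689 = 0.87973512·0.018519834 = 0.016292549.
SE(ȳ) = √(0.016292549) = 0.1276.

0.1276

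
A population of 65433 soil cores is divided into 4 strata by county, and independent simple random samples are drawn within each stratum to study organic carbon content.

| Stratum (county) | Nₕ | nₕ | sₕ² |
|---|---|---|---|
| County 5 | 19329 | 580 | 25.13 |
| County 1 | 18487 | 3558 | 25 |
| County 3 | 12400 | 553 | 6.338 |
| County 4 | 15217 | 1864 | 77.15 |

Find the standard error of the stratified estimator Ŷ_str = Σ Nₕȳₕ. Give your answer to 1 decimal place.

Var(Ŷ_str) = Σₕ Nₕ²(1 − fₕ)sₕ²/nₕ.
County 5: 19329²·(1 − 580/19329)·25.13/580 = 1.5701892 × 10^7.
County 1: 18487²·(1 − 3558/18487)·25/3558 = 1.9392385 × 10^6.
County 3: 12400²·(1 − 553/12400)·6.338/553 = 1.6836708 × 10^6.
County 4: 15217²·(1 − 1864/15217)·77.15/1864 = 8.4100371 × 10^6.
Sum = 2.7734838 × 10^7.
SE = √(2.7734838 × 10^7) = 5266.4.

5266.4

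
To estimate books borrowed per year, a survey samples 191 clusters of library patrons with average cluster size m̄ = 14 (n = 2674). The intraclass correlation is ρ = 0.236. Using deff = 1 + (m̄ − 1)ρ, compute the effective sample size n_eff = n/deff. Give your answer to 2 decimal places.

657.33

deff = 1 + (14 − 1)·0.236 = 1 + 3.068 = 4.068.
n_eff = 2674 / 4.068 = 657.33.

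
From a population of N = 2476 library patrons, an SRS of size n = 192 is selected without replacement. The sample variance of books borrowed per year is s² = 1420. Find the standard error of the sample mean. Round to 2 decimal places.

Under SRS without replacement, Var(ȳ) = (1 − f)·s²/n with f = n/N = 192/2476 = 0.07754443.
Var(ȳ) = (1 − 0.07754443)·1420/192 = 0.92245557·7.3958333 = 6.8223277.
SE(ȳ) = √(6.8223277) = 2.61.

2.61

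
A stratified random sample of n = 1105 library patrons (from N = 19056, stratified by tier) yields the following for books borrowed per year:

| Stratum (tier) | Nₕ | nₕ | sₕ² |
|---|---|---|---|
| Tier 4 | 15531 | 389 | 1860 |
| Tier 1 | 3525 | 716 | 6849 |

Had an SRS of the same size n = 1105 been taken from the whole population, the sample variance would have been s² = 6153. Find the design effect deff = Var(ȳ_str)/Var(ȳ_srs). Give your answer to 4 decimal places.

0.6401

Var(ȳ_str) = Σ Wₕ²(1−fₕ)sₕ²/nₕ with Wₕ = Nₕ/19056:
  Tier 4: (15531/19056)²·(1−389/15531)·1860/389 = 3.0965815
  Tier 1: (3525/19056)²·(1−716/3525)·6849/716 = 0.26083239
  → Var(ȳ_str) = 3.3574139.
Var(ȳ_srs) = (1 − 1105/19056)·6153/1105 = 5.2454354.
deff = 3.3574139 / 5.2454354 = 0.6401.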